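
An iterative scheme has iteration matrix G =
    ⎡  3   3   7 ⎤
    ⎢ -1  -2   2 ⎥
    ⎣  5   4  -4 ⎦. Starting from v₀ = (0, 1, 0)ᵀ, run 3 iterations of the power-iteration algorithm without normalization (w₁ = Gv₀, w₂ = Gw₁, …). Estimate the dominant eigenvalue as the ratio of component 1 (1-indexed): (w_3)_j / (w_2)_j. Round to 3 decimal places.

w1 = Gv₀ = (3, -2, 4)
w2 = Gw1 = (31, 9, -9)
w3 = Gw2 = (57, -67, 227)
Ratio at component: 57 / 31 = 1.839

λ ≈ 1.839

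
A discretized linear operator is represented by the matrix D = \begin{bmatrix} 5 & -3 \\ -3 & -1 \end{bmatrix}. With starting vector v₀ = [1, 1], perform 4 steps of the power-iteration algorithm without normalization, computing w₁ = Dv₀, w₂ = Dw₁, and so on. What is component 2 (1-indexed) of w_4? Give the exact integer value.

w1 = Dv₀ = (5·1 + (-3)·1; (-3)·1 + (-1)·1) = (2, -4)
w2 = Dw1 = (5·2 + (-3)·(-4); (-3)·2 + (-1)·(-4)) = (22, -2)
w3 = Dw2 = (116, -64)
w4 = Dw3 = (772, -284)
The requested component of w4 is -284.

-284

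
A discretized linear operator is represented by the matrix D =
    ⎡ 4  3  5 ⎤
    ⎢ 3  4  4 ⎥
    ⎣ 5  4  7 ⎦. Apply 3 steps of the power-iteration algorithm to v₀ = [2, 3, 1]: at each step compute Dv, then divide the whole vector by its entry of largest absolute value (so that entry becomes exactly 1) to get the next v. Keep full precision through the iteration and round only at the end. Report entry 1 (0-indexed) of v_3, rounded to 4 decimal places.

Dv0 = (22.00000, 22.00000, 29.00000); divide by 29.00000 → v1 = (0.75862, 0.75862, 1.00000)
Dv1 = (10.31034, 9.31034, 13.82759); divide by 13.82759 → v2 = (0.74564, 0.67332, 1.00000)
Dv2 = (10.00249, 8.93017, 13.42145); divide by 13.42145 → v3 = (0.74526, 0.66537, 1.00000)
Requested entry of v3: 3581/5382 = 0.6654

0.6654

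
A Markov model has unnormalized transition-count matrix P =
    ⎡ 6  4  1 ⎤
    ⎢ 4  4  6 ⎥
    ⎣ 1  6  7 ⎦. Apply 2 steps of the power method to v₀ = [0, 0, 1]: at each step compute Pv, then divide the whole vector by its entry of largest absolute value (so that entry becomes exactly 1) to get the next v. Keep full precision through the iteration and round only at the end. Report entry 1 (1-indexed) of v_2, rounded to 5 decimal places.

Pv0 = (1.000000, 6.000000, 7.000000); divide by 7.000000 → v1 = (0.142857, 0.857143, 1.000000)
Pv1 = (5.285714, 10.000000, 12.285714); divide by 12.285714 → v2 = (0.430233, 0.813953, 1.000000)
Requested entry of v2: 37/86 = 0.43023

0.43023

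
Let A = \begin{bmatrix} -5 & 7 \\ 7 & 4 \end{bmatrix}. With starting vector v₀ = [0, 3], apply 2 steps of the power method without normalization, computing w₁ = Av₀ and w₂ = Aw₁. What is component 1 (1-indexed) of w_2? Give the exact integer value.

w1 = Av₀ = ((-5)·0 + 7·3; 7·0 + 4·3) = (21, 12)
w2 = Aw1 = ((-5)·21 + 7·12; 7·21 + 4·12) = (-21, 195)
The requested component of w2 is -21.

-21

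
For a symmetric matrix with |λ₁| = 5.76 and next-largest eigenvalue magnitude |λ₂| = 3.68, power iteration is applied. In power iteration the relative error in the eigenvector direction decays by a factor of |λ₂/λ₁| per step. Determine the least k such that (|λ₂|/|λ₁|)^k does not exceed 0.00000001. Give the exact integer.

|λ₂/λ₁| = 3.68/5.76 = 0.63889
Need k ≥ ln(0.00000001) / ln(0.63889) = -18.4207 / -0.4480 ≈ 41.115
Smallest integer k satisfying the bound: 42

42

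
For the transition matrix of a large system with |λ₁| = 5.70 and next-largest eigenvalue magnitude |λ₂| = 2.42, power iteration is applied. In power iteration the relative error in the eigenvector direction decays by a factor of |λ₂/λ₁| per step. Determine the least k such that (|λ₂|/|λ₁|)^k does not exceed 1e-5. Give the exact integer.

14

|λ₂/λ₁| = 2.42/5.70 = 0.42456
Need k ≥ ln(1e-5) / ln(0.42456) = -11.5129 / -0.8567 ≈ 13.439
Smallest integer k satisfying the bound: 14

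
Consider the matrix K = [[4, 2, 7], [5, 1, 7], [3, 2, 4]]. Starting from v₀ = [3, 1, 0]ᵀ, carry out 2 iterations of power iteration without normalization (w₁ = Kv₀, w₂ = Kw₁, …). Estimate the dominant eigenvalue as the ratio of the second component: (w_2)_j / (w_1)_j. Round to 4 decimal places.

w1 = Kv₀ = (4·3 + 2·1 + 7·0; 5·3 + 1·1 + 7·0; 3·3 + 2·1 + 4·0) = (14, 16, 11)
w2 = Kw1 = (4·14 + 2·16 + 7·11; 5·14 + 1·16 + 7·11; 3·14 + 2·16 + 4·11) = (165, 163, 118)
Ratio at component: 163 / 16 = 10.1875

10.1875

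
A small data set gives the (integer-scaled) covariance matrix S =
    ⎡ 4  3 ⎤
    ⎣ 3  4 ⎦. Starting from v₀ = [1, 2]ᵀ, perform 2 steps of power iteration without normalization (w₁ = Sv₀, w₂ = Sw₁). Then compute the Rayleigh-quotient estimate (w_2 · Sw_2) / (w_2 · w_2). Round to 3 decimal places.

λ ≈ 7.000

w1 = Sv₀ = (10, 11)
w2 = Sw1 = (73, 74)
Sw2 = (514, 515)
w2·Sw2 = 73·514 + 74·515 = 75632; w2·w2 = 73·73 + 74·74 = 10805
λ ≈ 75632/10805 = 7.000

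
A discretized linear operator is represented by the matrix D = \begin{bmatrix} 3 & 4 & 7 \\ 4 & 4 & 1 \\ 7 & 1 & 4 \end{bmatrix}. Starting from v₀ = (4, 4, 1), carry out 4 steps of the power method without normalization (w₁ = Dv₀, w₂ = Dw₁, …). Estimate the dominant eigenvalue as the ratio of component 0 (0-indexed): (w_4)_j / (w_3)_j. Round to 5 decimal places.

12.26464

w1 = Dv₀ = (3·4 + 4·4 + 7·1; 4·4 + 4·4 + 1·1; 7·4 + 1·4 + 4·1) = (35, 33, 36)
w2 = Dw1 = (3·35 + 4·33 + 7·36; 4·35 + 4·33 + 1·36; 7·35 + 1·33 + 4·36) = (489, 308, 422)
w3 = Dw2 = (5653, 3610, 5419)
w4 = Dw3 = (69332, 42471, 64857)
Ratio at component: 69332 / 5653 = 12.26464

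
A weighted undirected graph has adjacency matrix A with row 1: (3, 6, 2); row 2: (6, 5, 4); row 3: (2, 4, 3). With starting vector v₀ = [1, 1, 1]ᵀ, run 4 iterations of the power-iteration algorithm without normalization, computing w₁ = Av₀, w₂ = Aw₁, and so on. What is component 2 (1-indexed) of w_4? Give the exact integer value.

26321

w1 = Av₀ = (11, 15, 9)
w2 = Aw1 = (141, 177, 109)
w3 = Aw2 = (1703, 2167, 1317)
w4 = Aw3 = (20745, 26321, 16025)
The requested component of w4 is 26321.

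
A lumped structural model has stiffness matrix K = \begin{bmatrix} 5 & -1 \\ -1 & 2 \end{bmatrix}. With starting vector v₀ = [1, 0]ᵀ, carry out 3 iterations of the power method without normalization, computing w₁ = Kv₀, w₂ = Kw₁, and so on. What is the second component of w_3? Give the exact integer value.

w1 = Kv₀ = (5·1 + (-1)·0; (-1)·1 + 2·0) = (5, -1)
w2 = Kw1 = (5·5 + (-1)·(-1); (-1)·5 + 2·(-1)) = (26, -7)
w3 = Kw2 = (137, -40)
The requested component of w3 is -40.

-40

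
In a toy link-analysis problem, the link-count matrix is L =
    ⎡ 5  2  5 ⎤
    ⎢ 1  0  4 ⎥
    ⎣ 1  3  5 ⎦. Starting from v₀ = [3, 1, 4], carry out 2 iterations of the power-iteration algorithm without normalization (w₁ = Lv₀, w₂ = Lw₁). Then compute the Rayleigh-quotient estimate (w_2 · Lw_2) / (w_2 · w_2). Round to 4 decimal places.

8.8293

w1 = Lv₀ = (37, 19, 26)
w2 = Lw1 = (353, 141, 224)
Lw2 = (3167, 1249, 1896)
w2·Lw2 = 353·3167 + 141·1249 + 224·1896 = 1718764; w2·w2 = 353·353 + 141·141 + 224·224 = 194666
λ ≈ 1718764/194666 = 8.8293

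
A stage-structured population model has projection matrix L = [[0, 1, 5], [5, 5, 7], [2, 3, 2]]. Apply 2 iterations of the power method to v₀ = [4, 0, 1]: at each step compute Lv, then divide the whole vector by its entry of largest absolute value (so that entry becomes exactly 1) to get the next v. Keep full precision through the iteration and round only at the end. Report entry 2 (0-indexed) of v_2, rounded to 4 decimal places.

0.4826

Lv0 = (5.00000, 27.00000, 10.00000); divide by 27.00000 → v1 = (0.18519, 1.00000, 0.37037)
Lv1 = (2.85185, 8.51852, 4.11111); divide by 8.51852 → v2 = (0.33478, 1.00000, 0.48261)
Requested entry of v2: 111/230 = 0.4826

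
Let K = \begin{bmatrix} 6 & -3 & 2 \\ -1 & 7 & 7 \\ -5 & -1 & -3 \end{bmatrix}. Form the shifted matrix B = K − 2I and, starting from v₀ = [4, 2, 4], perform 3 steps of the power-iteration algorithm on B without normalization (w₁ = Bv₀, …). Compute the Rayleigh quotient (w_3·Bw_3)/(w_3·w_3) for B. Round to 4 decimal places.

B = K − 2I has rows (4, -3, 2); (-1, 5, 7); (-5, -1, -5)
w1 = Bv₀ = (18, 34, -42)
w2 = Bw1 = (-114, -142, 86)
w3 = Bw2 = (142, 6, 282)
Bw3 = (1114, 1862, -2126)
w3·Bw3 = -430172; w3·w3 = 99724; μ ≈ -430172/99724 = -4.3136

μ ≈ -4.3136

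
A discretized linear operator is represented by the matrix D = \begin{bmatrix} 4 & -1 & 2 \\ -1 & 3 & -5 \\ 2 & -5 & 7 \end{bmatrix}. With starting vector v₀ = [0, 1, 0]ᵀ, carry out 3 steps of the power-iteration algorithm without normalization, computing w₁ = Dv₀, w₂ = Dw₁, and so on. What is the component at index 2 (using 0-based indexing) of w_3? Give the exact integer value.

w1 = Dv₀ = (4·0 + (-1)·1 + 2·0; (-1)·0 + 3·1 + (-5)·0; 2·0 + (-5)·1 + 7·0) = (-1, 3, -5)
w2 = Dw1 = (4·(-1) + (-1)·3 + 2·(-5); (-1)·(-1) + 3·3 + (-5)·(-5); 2·(-1) + (-5)·3 + 7·(-5)) = (-17, 35, -52)
w3 = Dw2 = (-207, 382, -573)
The requested component of w3 is -573.

-573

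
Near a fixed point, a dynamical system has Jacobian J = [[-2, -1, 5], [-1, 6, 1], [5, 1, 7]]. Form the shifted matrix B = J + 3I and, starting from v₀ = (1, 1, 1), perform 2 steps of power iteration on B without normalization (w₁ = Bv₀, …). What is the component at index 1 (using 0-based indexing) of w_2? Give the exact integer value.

B = J + 3I has rows (1, -1, 5); (-1, 9, 1); (5, 1, 10)
w1 = Bv₀ = (5, 9, 16)
w2 = Bw1 = (76, 92, 194)
Requested component of w2: 92

92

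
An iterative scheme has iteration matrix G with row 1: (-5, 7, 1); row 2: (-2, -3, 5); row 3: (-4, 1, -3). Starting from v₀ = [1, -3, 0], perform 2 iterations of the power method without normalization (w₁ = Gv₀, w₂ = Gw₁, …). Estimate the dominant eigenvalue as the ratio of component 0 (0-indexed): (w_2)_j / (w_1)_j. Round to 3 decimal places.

w1 = Gv₀ = ((-5)·1 + 7·(-3) + 1·0; (-2)·1 + (-3)·(-3) + 5·0; (-4)·1 + 1·(-3) + (-3)·0) = (-26, 7, -7)
w2 = Gw1 = ((-5)·(-26) + 7·7 + 1·(-7); (-2)·(-26) + (-3)·7 + 5·(-7); (-4)·(-26) + 1·7 + (-3)·(-7)) = (172, -4, 132)
Ratio at component: 172 / -26 = -6.615

λ ≈ -6.615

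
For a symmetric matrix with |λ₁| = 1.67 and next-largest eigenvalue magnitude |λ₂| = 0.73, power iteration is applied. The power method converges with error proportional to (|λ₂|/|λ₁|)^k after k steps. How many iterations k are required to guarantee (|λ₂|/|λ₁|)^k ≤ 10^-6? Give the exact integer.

|λ₂/λ₁| = 0.73/1.67 = 0.43713
Need k ≥ ln(10^-6) / ln(0.43713) = -13.8155 / -0.8275 ≈ 16.695
Smallest integer k satisfying the bound: 17

17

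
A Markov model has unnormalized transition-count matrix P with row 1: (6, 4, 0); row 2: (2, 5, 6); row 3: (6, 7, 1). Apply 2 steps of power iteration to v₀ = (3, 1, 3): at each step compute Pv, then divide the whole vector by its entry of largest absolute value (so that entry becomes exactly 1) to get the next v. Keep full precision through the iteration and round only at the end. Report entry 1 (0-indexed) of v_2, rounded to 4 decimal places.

0.9835

Pv0 = (22.00000, 29.00000, 28.00000); divide by 29.00000 → v1 = (0.75862, 1.00000, 0.96552)
Pv1 = (8.55172, 12.31034, 12.51724); divide by 12.51724 → v2 = (0.68320, 0.98347, 1.00000)
Requested entry of v2: 357/363 = 0.9835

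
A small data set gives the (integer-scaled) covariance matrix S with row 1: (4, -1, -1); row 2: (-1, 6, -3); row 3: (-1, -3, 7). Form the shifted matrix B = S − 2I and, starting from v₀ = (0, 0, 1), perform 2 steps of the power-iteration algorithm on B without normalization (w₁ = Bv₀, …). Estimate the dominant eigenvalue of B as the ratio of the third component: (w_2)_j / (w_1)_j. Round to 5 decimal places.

7.00000

B = S − 2I has rows (2, -1, -1); (-1, 4, -3); (-1, -3, 5)
w1 = Bv₀ = (2·0 + (-1)·0 + (-1)·1; (-1)·0 + 4·0 + (-3)·1; (-1)·0 + (-3)·0 + 5·1) = (-1, -3, 5)
w2 = Bw1 = (2·(-1) + (-1)·(-3) + (-1)·5; (-1)·(-1) + 4·(-3) + (-3)·5; (-1)·(-1) + (-3)·(-3) + 5·5) = (-4, -26, 35)
Ratio: 35/5 = 7.00000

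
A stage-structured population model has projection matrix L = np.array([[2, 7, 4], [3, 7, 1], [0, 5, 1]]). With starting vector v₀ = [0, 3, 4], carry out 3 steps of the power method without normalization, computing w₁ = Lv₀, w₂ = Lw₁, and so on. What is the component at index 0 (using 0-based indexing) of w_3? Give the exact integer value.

w1 = Lv₀ = (37, 25, 19)
w2 = Lw1 = (325, 305, 144)
w3 = Lw2 = (3361, 3254, 1669)
The requested component of w3 is 3361.

3361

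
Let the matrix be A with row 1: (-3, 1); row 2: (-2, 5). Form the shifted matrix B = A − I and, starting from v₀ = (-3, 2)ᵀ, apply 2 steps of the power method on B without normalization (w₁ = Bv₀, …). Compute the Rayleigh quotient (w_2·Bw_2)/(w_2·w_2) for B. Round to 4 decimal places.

-1.0769

B = A − I has rows (-4, 1); (-2, 4)
w1 = Bv₀ = (14, 14)
w2 = Bw1 = (-42, 28)
Bw2 = (196, 196)
w2·Bw2 = -2744; w2·w2 = 2548; μ ≈ -2744/2548 = -1.0769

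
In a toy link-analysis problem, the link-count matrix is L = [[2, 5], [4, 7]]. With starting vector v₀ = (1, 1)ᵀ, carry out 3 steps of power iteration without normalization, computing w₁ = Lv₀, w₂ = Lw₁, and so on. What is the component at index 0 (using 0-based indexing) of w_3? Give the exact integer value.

663

w1 = Lv₀ = (2·1 + 5·1; 4·1 + 7·1) = (7, 11)
w2 = Lw1 = (2·7 + 5·11; 4·7 + 7·11) = (69, 105)
w3 = Lw2 = (663, 1011)
The requested component of w3 is 663.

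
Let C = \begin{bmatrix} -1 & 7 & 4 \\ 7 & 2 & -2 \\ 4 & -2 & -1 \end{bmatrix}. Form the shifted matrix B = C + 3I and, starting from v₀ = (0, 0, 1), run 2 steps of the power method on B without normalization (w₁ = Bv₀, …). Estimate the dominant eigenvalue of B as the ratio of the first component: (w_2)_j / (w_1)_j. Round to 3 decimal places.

B = C + 3I has rows (2, 7, 4); (7, 5, -2); (4, -2, 2)
w1 = Bv₀ = (2·0 + 7·0 + 4·1; 7·0 + 5·0 + (-2)·1; 4·0 + (-2)·0 + 2·1) = (4, -2, 2)
w2 = Bw1 = (2·4 + 7·(-2) + 4·2; 7·4 + 5·(-2) + (-2)·2; 4·4 + (-2)·(-2) + 2·2) = (2, 14, 24)
Ratio: 2/4 = 0.500

μ ≈ 0.500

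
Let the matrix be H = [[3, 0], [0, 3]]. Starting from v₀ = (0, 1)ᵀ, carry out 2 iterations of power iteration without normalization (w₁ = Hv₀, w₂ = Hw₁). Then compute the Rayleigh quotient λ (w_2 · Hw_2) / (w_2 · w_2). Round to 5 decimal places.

w1 = Hv₀ = (0, 3)
w2 = Hw1 = (0, 9)
Hw2 = (0, 27)
w2·Hw2 = 0·0 + 9·27 = 243; w2·w2 = 0·0 + 9·9 = 81
λ ≈ 243/81 = 3.00000

λ ≈ 3.00000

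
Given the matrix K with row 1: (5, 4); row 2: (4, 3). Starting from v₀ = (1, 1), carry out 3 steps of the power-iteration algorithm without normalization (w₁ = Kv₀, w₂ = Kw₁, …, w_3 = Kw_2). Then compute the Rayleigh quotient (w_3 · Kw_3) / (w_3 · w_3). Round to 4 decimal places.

λ ≈ 8.1231

w1 = Kv₀ = (5·1 + 4·1; 4·1 + 3·1) = (9, 7)
w2 = Kw1 = (5·9 + 4·7; 4·9 + 3·7) = (73, 57)
w3 = Kw2 = (593, 463)
Kw3 = (4817, 3761)
w3·Kw3 = 593·4817 + 463·3761 = 4597824; w3·w3 = 593·593 + 463·463 = 566018
λ ≈ 4597824/566018 = 8.1231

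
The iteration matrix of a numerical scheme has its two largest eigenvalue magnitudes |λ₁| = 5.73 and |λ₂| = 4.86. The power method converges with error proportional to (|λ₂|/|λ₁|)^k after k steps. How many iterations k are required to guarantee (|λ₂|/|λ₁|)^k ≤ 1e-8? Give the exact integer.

|λ₂/λ₁| = 4.86/5.73 = 0.84817
Need k ≥ ln(1e-8) / ln(0.84817) = -18.4207 / -0.1647 ≈ 111.859
Smallest integer k satisfying the bound: 112

112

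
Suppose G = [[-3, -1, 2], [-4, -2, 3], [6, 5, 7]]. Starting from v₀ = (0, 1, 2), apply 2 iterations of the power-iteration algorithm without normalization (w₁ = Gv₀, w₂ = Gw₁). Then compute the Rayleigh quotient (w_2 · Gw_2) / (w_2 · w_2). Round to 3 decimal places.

8.973

w1 = Gv₀ = ((-3)·0 + (-1)·1 + 2·2; (-4)·0 + (-2)·1 + 3·2; 6·0 + 5·1 + 7·2) = (3, 4, 19)
w2 = Gw1 = ((-3)·3 + (-1)·4 + 2·19; (-4)·3 + (-2)·4 + 3·19; 6·3 + 5·4 + 7·19) = (25, 37, 171)
Gw2 = (230, 339, 1532)
w2·Gw2 = 25·230 + 37·339 + 171·1532 = 280265; w2·w2 = 25·25 + 37·37 + 171·171 = 31235
λ ≈ 280265/31235 = 8.973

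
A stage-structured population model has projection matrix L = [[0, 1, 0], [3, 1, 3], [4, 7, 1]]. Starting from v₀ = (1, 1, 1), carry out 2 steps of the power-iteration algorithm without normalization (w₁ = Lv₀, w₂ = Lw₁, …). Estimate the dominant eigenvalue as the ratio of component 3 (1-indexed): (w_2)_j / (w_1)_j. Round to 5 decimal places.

w1 = Lv₀ = (0·1 + 1·1 + 0·1; 3·1 + 1·1 + 3·1; 4·1 + 7·1 + 1·1) = (1, 7, 12)
w2 = Lw1 = (0·1 + 1·7 + 0·12; 3·1 + 1·7 + 3·12; 4·1 + 7·7 + 1·12) = (7, 46, 65)
Ratio at component: 65 / 12 = 5.41667

5.41667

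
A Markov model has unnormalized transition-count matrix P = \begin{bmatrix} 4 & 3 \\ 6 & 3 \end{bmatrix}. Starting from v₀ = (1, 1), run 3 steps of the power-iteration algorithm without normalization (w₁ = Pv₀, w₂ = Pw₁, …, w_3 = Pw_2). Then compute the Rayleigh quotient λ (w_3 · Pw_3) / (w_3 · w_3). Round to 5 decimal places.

λ ≈ 7.77168

w1 = Pv₀ = (7, 9)
w2 = Pw1 = (55, 69)
w3 = Pw2 = (427, 537)
Pw3 = (3319, 4173)
w3·Pw3 = 427·3319 + 537·4173 = 3658114; w3·w3 = 427·427 + 537·537 = 470698
λ ≈ 3658114/470698 = 7.77168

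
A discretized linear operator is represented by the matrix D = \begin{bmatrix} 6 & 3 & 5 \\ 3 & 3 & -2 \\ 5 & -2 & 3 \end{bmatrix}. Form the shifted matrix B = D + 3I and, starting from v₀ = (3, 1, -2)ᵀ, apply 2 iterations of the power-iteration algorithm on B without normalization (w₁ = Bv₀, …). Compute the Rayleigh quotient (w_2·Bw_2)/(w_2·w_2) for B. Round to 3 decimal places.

11.855

B = D + 3I has rows (9, 3, 5); (3, 6, -2); (5, -2, 6)
w1 = Bv₀ = (9·3 + 3·1 + 5·(-2); 3·3 + 6·1 + (-2)·(-2); 5·3 + (-2)·1 + 6·(-2)) = (20, 19, 1)
w2 = Bw1 = (9·20 + 3·19 + 5·1; 3·20 + 6·19 + (-2)·1; 5·20 + (-2)·19 + 6·1) = (242, 172, 68)
Bw2 = (3034, 1622, 1274)
w2·Bw2 = 1099844; w2·w2 = 92772; μ ≈ 1099844/92772 = 11.855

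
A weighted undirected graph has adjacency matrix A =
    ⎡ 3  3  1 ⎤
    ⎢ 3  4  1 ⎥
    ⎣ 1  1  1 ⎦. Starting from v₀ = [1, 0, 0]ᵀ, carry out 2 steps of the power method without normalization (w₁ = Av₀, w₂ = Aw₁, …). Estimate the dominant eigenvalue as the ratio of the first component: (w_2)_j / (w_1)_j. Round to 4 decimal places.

w1 = Av₀ = (3·1 + 3·0 + 1·0; 3·1 + 4·0 + 1·0; 1·1 + 1·0 + 1·0) = (3, 3, 1)
w2 = Aw1 = (3·3 + 3·3 + 1·1; 3·3 + 4·3 + 1·1; 1·3 + 1·3 + 1·1) = (19, 22, 7)
Ratio at component: 19 / 3 = 6.3333

6.3333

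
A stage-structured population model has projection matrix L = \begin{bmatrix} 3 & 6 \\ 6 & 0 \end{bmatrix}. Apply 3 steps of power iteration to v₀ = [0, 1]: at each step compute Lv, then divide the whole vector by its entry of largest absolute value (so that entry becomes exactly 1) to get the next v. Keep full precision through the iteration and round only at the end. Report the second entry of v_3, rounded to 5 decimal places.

0.40000

Lv0 = (6.000000, 0.000000); divide by 6.000000 → v1 = (1.000000, 0.000000)
Lv1 = (3.000000, 6.000000); divide by 6.000000 → v2 = (0.500000, 1.000000)
Lv2 = (7.500000, 3.000000); divide by 7.500000 → v3 = (1.000000, 0.400000)
Requested entry of v3: 108/270 = 0.40000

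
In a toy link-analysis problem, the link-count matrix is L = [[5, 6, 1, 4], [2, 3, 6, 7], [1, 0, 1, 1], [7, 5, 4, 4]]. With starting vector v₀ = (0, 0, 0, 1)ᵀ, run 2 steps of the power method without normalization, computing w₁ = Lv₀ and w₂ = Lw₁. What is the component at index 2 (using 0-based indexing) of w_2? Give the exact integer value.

9

w1 = Lv₀ = (5·0 + 6·0 + 1·0 + 4·1; 2·0 + 3·0 + 6·0 + 7·1; 1·0 + 0·0 + 1·0 + 1·1; 7·0 + 5·0 + 4·0 + 4·1) = (4, 7, 1, 4)
w2 = Lw1 = (5·4 + 6·7 + 1·1 + 4·4; 2·4 + 3·7 + 6·1 + 7·4; 1·4 + 0·7 + 1·1 + 1·4; 7·4 + 5·7 + 4·1 + 4·4) = (79, 63, 9, 83)
The requested component of w2 is 9.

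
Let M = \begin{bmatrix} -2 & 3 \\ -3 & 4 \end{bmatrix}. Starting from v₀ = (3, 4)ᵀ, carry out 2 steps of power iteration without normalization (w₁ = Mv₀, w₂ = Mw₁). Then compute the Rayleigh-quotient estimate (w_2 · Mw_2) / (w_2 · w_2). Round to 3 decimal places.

w1 = Mv₀ = ((-2)·3 + 3·4; (-3)·3 + 4·4) = (6, 7)
w2 = Mw1 = ((-2)·6 + 3·7; (-3)·6 + 4·7) = (9, 10)
Mw2 = (12, 13)
w2·Mw2 = 9·12 + 10·13 = 238; w2·w2 = 9·9 + 10·10 = 181
λ ≈ 238/181 = 1.315

1.315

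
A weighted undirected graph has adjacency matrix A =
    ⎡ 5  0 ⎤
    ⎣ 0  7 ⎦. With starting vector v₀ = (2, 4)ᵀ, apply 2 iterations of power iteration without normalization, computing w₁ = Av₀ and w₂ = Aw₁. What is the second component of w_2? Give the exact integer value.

w1 = Av₀ = (10, 28)
w2 = Aw1 = (50, 196)
The requested component of w2 is 196.

196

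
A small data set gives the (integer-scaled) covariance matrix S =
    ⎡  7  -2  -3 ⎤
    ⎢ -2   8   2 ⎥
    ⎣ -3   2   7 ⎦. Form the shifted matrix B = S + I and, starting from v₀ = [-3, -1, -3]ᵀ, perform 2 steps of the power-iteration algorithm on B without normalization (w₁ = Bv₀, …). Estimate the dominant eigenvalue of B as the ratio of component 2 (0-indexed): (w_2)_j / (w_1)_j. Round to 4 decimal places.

B = S + I has rows (8, -2, -3); (-2, 9, 2); (-3, 2, 8)
w1 = Bv₀ = (8·(-3) + (-2)·(-1) + (-3)·(-3); (-2)·(-3) + 9·(-1) + 2·(-3); (-3)·(-3) + 2·(-1) + 8·(-3)) = (-13, -9, -17)
w2 = Bw1 = (8·(-13) + (-2)·(-9) + (-3)·(-17); (-2)·(-13) + 9·(-9) + 2·(-17); (-3)·(-13) + 2·(-9) + 8·(-17)) = (-35, -89, -115)
Ratio: -115/-17 = 6.7647

μ ≈ 6.7647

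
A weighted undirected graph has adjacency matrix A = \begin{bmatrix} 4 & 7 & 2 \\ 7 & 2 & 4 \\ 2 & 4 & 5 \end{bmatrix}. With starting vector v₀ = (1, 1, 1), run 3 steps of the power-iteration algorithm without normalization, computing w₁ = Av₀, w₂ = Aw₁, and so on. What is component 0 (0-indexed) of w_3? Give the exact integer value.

2053

w1 = Av₀ = (4·1 + 7·1 + 2·1; 7·1 + 2·1 + 4·1; 2·1 + 4·1 + 5·1) = (13, 13, 11)
w2 = Aw1 = (4·13 + 7·13 + 2·11; 7·13 + 2·13 + 4·11; 2·13 + 4·13 + 5·11) = (165, 161, 133)
w3 = Aw2 = (2053, 2009, 1639)
The requested component of w3 is 2053.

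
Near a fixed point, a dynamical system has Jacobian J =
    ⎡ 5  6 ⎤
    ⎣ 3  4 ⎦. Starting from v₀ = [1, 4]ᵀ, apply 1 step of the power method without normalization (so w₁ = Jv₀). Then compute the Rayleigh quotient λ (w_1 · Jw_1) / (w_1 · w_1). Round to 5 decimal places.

8.82529

w1 = Jv₀ = (5·1 + 6·4; 3·1 + 4·4) = (29, 19)
Jw1 = (259, 163)
w1·Jw1 = 29·259 + 19·163 = 10608; w1·w1 = 29·29 + 19·19 = 1202
λ ≈ 10608/1202 = 8.82529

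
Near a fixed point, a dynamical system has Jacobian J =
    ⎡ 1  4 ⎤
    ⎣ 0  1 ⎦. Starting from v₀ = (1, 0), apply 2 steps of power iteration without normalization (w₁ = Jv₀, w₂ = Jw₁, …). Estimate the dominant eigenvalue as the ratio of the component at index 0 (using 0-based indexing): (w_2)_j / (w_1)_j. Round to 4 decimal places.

w1 = Jv₀ = (1·1 + 4·0; 0·1 + 1·0) = (1, 0)
w2 = Jw1 = (1·1 + 4·0; 0·1 + 1·0) = (1, 0)
Ratio at component: 1 / 1 = 1.0000

1.0000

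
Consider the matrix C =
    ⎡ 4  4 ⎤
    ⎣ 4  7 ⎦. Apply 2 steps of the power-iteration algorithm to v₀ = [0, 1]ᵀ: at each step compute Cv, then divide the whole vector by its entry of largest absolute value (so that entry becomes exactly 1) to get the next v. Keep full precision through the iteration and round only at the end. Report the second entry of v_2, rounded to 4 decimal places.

Cv0 = (4.00000, 7.00000); divide by 7.00000 → v1 = (0.57143, 1.00000)
Cv1 = (6.28571, 9.28571); divide by 9.28571 → v2 = (0.67692, 1.00000)
Requested entry of v2: 65/65 = 1.0000

1.0000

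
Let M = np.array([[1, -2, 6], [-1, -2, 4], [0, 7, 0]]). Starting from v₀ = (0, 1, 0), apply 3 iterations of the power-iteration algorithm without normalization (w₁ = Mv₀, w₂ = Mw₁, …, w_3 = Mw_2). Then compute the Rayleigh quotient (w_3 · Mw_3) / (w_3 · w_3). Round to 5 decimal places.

w1 = Mv₀ = (1·0 + (-2)·1 + 6·0; (-1)·0 + (-2)·1 + 4·0; 0·0 + 7·1 + 0·0) = (-2, -2, 7)
w2 = Mw1 = (1·(-2) + (-2)·(-2) + 6·7; (-1)·(-2) + (-2)·(-2) + 4·7; 0·(-2) + 7·(-2) + 0·7) = (44, 34, -14)
w3 = Mw2 = (-108, -168, 238)
Mw3 = (1656, 1396, -1176)
w3·Mw3 = (-108)·1656 + (-168)·1396 + 238·(-1176) = -693264; w3·w3 = (-108)·(-108) + (-168)·(-168) + 238·238 = 96532
λ ≈ -693264/96532 = -7.18170

-7.18170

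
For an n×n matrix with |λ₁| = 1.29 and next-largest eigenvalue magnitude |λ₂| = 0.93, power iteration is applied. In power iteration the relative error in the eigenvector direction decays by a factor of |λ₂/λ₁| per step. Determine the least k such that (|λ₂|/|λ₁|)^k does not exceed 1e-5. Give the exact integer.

|λ₂/λ₁| = 0.93/1.29 = 0.72093
Need k ≥ ln(1e-5) / ln(0.72093) = -11.5129 / -0.3272 ≈ 35.185
Smallest integer k satisfying the bound: 36

36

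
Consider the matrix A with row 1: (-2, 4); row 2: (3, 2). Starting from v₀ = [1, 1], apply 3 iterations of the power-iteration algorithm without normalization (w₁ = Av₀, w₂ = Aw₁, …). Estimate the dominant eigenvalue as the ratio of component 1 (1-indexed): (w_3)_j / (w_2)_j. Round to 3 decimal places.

w1 = Av₀ = (2, 5)
w2 = Aw1 = (16, 16)
w3 = Aw2 = (32, 80)
Ratio at component: 32 / 16 = 2.000

2.000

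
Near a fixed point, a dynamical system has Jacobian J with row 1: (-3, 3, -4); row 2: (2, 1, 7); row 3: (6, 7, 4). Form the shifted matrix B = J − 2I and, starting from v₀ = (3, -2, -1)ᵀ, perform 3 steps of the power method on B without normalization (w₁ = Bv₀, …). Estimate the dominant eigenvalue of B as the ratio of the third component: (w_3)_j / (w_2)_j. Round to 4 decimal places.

μ ≈ -1.6593

B = J − 2I has rows (-5, 3, -4); (2, -1, 7); (6, 7, 2)
w1 = Bv₀ = ((-5)·3 + 3·(-2) + (-4)·(-1); 2·3 + (-1)·(-2) + 7·(-1); 6·3 + 7·(-2) + 2·(-1)) = (-17, 1, 2)
w2 = Bw1 = ((-5)·(-17) + 3·1 + (-4)·2; 2·(-17) + (-1)·1 + 7·2; 6·(-17) + 7·1 + 2·2) = (80, -21, -91)
w3 = Bw2 = (-99, -456, 151)
Ratio: 151/-91 = -1.6593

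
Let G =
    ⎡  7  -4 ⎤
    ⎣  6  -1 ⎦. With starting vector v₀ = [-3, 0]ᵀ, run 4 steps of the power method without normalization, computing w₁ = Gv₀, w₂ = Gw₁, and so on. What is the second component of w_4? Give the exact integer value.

w1 = Gv₀ = (-21, -18)
w2 = Gw1 = (-75, -108)
w3 = Gw2 = (-93, -342)
w4 = Gw3 = (717, -216)
The requested component of w4 is -216.

-216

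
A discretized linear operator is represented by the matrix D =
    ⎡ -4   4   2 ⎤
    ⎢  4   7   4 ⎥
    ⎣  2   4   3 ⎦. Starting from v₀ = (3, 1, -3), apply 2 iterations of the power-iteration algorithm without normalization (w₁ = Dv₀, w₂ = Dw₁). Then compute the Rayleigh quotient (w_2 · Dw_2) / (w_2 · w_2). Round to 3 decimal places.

λ ≈ -4.127

w1 = Dv₀ = ((-4)·3 + 4·1 + 2·(-3); 4·3 + 7·1 + 4·(-3); 2·3 + 4·1 + 3·(-3)) = (-14, 7, 1)
w2 = Dw1 = ((-4)·(-14) + 4·7 + 2·1; 4·(-14) + 7·7 + 4·1; 2·(-14) + 4·7 + 3·1) = (86, -3, 3)
Dw2 = (-350, 335, 169)
w2·Dw2 = 86·(-350) + (-3)·335 + 3·169 = -30598; w2·w2 = 86·86 + (-3)·(-3) + 3·3 = 7414
λ ≈ -30598/7414 = -4.127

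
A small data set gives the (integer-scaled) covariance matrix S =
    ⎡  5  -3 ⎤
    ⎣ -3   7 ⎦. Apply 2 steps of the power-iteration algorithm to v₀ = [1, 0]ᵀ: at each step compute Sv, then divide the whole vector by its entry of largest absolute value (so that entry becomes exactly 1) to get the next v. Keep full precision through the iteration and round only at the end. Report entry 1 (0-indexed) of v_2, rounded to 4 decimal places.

Sv0 = (5.00000, -3.00000); divide by 5.00000 → v1 = (1.00000, -0.60000)
Sv1 = (6.80000, -7.20000); divide by -7.20000 → v2 = (-0.94444, 1.00000)
Requested entry of v2: -36/-36 = 1.0000

1.0000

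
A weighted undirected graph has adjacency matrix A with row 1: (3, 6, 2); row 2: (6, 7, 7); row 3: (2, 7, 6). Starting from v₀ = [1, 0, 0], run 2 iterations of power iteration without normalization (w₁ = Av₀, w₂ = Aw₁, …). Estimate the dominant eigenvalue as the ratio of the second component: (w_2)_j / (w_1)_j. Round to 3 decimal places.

12.333

w1 = Av₀ = (3, 6, 2)
w2 = Aw1 = (49, 74, 60)
Ratio at component: 74 / 6 = 12.333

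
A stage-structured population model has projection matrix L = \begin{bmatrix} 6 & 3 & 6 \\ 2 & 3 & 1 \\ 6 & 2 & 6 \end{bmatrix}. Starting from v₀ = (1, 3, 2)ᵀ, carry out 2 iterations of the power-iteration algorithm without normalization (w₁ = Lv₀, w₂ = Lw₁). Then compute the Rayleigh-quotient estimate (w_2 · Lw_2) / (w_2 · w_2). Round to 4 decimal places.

w1 = Lv₀ = (27, 13, 24)
w2 = Lw1 = (345, 117, 332)
Lw2 = (4413, 1373, 4296)
w2·Lw2 = 345·4413 + 117·1373 + 332·4296 = 3109398; w2·w2 = 345·345 + 117·117 + 332·332 = 242938
λ ≈ 3109398/242938 = 12.7991

λ ≈ 12.7991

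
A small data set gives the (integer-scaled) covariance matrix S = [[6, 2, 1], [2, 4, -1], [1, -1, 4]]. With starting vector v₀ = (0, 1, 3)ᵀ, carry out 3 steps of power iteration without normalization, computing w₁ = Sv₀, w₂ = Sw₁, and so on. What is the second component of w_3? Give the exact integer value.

50

w1 = Sv₀ = (5, 1, 11)
w2 = Sw1 = (43, 3, 48)
w3 = Sw2 = (312, 50, 232)
The requested component of w3 is 50.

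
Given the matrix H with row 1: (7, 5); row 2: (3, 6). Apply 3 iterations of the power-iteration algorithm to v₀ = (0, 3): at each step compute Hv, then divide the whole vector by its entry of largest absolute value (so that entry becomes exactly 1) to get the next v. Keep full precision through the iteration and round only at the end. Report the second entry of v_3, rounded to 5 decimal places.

Hv0 = (15.000000, 18.000000); divide by 18.000000 → v1 = (0.833333, 1.000000)
Hv1 = (10.833333, 8.500000); divide by 10.833333 → v2 = (1.000000, 0.784615)
Hv2 = (10.923077, 7.707692); divide by 10.923077 → v3 = (1.000000, 0.705634)
Requested entry of v3: 1503/2130 = 0.70563

0.70563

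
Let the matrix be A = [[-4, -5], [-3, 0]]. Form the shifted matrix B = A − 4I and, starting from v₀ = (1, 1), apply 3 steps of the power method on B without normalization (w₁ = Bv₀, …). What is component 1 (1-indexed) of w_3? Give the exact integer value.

-1447

B = A − 4I has rows (-8, -5); (-3, -4)
w1 = Bv₀ = (-13, -7)
w2 = Bw1 = (139, 67)
w3 = Bw2 = (-1447, -685)
Requested component of w3: -1447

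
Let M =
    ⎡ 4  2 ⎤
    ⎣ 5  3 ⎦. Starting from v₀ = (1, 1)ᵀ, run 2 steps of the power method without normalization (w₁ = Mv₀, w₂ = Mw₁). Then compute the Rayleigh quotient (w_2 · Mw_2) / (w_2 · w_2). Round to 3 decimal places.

w1 = Mv₀ = (4·1 + 2·1; 5·1 + 3·1) = (6, 8)
w2 = Mw1 = (4·6 + 2·8; 5·6 + 3·8) = (40, 54)
Mw2 = (268, 362)
w2·Mw2 = 40·268 + 54·362 = 30268; w2·w2 = 40·40 + 54·54 = 4516
λ ≈ 30268/4516 = 6.702

6.702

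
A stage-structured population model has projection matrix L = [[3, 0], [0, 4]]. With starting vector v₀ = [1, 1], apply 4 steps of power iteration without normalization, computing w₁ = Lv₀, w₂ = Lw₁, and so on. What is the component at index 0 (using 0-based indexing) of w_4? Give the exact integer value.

81

w1 = Lv₀ = (3·1 + 0·1; 0·1 + 4·1) = (3, 4)
w2 = Lw1 = (3·3 + 0·4; 0·3 + 4·4) = (9, 16)
w3 = Lw2 = (27, 64)
w4 = Lw3 = (81, 256)
The requested component of w4 is 81.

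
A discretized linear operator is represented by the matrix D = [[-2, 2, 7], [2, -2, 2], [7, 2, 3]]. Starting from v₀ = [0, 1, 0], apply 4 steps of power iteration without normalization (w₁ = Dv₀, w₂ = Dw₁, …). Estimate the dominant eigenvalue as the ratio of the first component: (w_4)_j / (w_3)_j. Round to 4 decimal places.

λ ≈ 4.7581

w1 = Dv₀ = ((-2)·0 + 2·1 + 7·0; 2·0 + (-2)·1 + 2·0; 7·0 + 2·1 + 3·0) = (2, -2, 2)
w2 = Dw1 = ((-2)·2 + 2·(-2) + 7·2; 2·2 + (-2)·(-2) + 2·2; 7·2 + 2·(-2) + 3·2) = (6, 12, 16)
w3 = Dw2 = (124, 20, 114)
w4 = Dw3 = (590, 436, 1250)
Ratio at component: 590 / 124 = 4.7581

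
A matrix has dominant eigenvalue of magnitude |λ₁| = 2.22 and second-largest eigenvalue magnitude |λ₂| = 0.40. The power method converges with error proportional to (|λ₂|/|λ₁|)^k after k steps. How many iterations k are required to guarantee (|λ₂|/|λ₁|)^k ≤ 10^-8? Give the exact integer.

11

|λ₂/λ₁| = 0.40/2.22 = 0.18018
Need k ≥ ln(10^-8) / ln(0.18018) = -18.4207 / -1.7138 ≈ 10.748
Smallest integer k satisfying the bound: 11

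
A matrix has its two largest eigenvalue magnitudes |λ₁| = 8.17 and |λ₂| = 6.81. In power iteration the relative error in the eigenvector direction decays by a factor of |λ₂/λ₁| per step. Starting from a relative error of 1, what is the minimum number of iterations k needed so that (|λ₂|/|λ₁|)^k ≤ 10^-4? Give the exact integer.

51

|λ₂/λ₁| = 6.81/8.17 = 0.83354
Need k ≥ ln(10^-4) / ln(0.83354) = -9.2103 / -0.1821 ≈ 50.585
Smallest integer k satisfying the bound: 51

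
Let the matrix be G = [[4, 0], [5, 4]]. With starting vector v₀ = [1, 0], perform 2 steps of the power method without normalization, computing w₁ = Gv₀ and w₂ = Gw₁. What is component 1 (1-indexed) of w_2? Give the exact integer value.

16

w1 = Gv₀ = (4·1 + 0·0; 5·1 + 4·0) = (4, 5)
w2 = Gw1 = (4·4 + 0·5; 5·4 + 4·5) = (16, 40)
The requested component of w2 is 16.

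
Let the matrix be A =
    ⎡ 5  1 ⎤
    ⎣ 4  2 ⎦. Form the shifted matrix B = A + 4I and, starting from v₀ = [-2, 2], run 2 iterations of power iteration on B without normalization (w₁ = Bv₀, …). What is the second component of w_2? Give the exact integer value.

B = A + 4I has rows (9, 1); (4, 6)
w1 = Bv₀ = (9·(-2) + 1·2; 4·(-2) + 6·2) = (-16, 4)
w2 = Bw1 = (9·(-16) + 1·4; 4·(-16) + 6·4) = (-140, -40)
Requested component of w2: -40

-40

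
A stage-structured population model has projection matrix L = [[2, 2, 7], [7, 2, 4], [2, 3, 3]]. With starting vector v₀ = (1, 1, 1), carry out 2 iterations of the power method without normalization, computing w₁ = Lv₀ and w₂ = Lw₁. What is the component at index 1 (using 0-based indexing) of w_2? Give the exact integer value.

135

w1 = Lv₀ = (2·1 + 2·1 + 7·1; 7·1 + 2·1 + 4·1; 2·1 + 3·1 + 3·1) = (11, 13, 8)
w2 = Lw1 = (2·11 + 2·13 + 7·8; 7·11 + 2·13 + 4·8; 2·11 + 3·13 + 3·8) = (104, 135, 85)
The requested component of w2 is 135.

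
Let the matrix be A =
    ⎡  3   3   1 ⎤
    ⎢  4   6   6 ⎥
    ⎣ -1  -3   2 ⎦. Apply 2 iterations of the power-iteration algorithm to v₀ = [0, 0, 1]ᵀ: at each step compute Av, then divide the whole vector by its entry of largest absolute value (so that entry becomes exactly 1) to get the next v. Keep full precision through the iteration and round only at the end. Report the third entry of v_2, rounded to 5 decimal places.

-0.28846

Av0 = (1.000000, 6.000000, 2.000000); divide by 6.000000 → v1 = (0.166667, 1.000000, 0.333333)
Av1 = (3.833333, 8.666667, -2.500000); divide by 8.666667 → v2 = (0.442308, 1.000000, -0.288462)
Requested entry of v2: -15/52 = -0.28846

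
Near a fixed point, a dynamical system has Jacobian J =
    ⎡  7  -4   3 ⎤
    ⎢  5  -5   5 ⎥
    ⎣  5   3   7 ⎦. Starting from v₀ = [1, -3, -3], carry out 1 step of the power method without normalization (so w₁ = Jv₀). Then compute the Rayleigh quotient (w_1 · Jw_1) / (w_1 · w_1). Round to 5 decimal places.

w1 = Jv₀ = (10, 5, -25)
Jw1 = (-25, -100, -110)
w1·Jw1 = 10·(-25) + 5·(-100) + (-25)·(-110) = 2000; w1·w1 = 10·10 + 5·5 + (-25)·(-25) = 750
λ ≈ 2000/750 = 2.66667

λ ≈ 2.66667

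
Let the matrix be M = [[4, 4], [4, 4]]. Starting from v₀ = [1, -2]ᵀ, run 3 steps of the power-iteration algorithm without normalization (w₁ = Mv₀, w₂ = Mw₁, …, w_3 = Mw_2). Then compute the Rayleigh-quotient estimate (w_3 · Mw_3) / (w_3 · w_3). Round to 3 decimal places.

w1 = Mv₀ = (4·1 + 4·(-2); 4·1 + 4·(-2)) = (-4, -4)
w2 = Mw1 = (4·(-4) + 4·(-4); 4·(-4) + 4·(-4)) = (-32, -32)
w3 = Mw2 = (-256, -256)
Mw3 = (-2048, -2048)
w3·Mw3 = (-256)·(-2048) + (-256)·(-2048) = 1048576; w3·w3 = (-256)·(-256) + (-256)·(-256) = 131072
λ ≈ 1048576/131072 = 8.000

λ ≈ 8.000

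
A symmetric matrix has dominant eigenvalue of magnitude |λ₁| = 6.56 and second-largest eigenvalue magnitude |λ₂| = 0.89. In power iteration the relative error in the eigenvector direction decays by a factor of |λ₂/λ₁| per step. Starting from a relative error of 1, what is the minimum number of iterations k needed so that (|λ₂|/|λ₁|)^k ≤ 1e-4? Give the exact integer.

|λ₂/λ₁| = 0.89/6.56 = 0.13567
Need k ≥ ln(1e-4) / ln(0.13567) = -9.2103 / -1.9975 ≈ 4.611
Smallest integer k satisfying the bound: 5

5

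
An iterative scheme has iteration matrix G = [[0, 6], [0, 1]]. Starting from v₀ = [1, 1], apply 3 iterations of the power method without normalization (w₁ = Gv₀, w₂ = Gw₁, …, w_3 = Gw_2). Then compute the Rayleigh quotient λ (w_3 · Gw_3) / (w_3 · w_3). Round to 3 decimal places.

w1 = Gv₀ = (6, 1)
w2 = Gw1 = (6, 1)
w3 = Gw2 = (6, 1)
Gw3 = (6, 1)
w3·Gw3 = 6·6 + 1·1 = 37; w3·w3 = 6·6 + 1·1 = 37
λ ≈ 37/37 = 1.000

λ ≈ 1.000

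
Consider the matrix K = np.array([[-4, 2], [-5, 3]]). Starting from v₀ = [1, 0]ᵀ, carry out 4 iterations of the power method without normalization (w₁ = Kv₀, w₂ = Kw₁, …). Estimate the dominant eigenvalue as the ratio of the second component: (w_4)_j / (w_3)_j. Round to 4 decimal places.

w1 = Kv₀ = (-4, -5)
w2 = Kw1 = (6, 5)
w3 = Kw2 = (-14, -15)
w4 = Kw3 = (26, 25)
Ratio at component: 25 / -15 = -1.6667

λ ≈ -1.6667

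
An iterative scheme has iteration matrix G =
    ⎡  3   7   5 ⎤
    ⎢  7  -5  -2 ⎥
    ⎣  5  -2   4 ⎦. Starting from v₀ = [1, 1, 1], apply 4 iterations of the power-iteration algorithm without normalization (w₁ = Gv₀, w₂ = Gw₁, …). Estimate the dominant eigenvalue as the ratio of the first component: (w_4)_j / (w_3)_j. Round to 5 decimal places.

w1 = Gv₀ = (15, 0, 7)
w2 = Gw1 = (80, 91, 103)
w3 = Gw2 = (1392, -101, 630)
w4 = Gw3 = (6619, 8989, 9682)
Ratio at component: 6619 / 1392 = 4.75503

λ ≈ 4.75503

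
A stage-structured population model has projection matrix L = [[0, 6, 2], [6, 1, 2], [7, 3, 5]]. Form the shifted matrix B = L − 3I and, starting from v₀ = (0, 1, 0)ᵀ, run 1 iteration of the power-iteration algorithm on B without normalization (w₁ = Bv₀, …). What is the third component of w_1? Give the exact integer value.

B = L − 3I has rows (-3, 6, 2); (6, -2, 2); (7, 3, 2)
w1 = Bv₀ = (6, -2, 3)
Requested component of w1: 3

3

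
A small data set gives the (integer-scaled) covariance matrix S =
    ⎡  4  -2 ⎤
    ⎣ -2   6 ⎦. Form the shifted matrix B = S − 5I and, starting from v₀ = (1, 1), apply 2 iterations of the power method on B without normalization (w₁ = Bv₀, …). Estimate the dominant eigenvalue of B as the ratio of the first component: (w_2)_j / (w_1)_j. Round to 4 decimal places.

-1.6667

B = S − 5I has rows (-1, -2); (-2, 1)
w1 = Bv₀ = ((-1)·1 + (-2)·1; (-2)·1 + 1·1) = (-3, -1)
w2 = Bw1 = ((-1)·(-3) + (-2)·(-1); (-2)·(-3) + 1·(-1)) = (5, 5)
Ratio: 5/-3 = -1.6667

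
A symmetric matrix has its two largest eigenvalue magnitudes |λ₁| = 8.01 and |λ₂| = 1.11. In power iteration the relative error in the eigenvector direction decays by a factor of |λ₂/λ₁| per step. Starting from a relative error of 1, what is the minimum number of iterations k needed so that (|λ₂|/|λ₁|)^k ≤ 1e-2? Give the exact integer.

3

|λ₂/λ₁| = 1.11/8.01 = 0.13858
Need k ≥ ln(1e-2) / ln(0.13858) = -4.6052 / -1.9763 ≈ 2.330
Smallest integer k satisfying the bound: 3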